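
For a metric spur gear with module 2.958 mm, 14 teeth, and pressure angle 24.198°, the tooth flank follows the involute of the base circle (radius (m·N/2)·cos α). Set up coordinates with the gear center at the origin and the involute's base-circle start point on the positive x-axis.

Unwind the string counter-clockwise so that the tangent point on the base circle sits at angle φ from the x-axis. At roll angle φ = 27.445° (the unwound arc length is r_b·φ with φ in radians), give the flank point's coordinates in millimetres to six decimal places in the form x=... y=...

pitch radius r_p = m·N/2 = 2.958·14/2 = 20.706000
base radius r_b = r_p·cos α = 20.706000·cos 24.198° = 18.886655
roll angle φ = 27.445° = 0.47900561 rad
x = r_b·(cos φ + φ·sin φ) = 18.886655·(0.88745367 + 0.47900561·0.46089693) = 20.930680
y = r_b·(sin φ − φ·cos φ) = 18.886655·(0.46089693 − 0.47900561·0.88745367) = 0.676173

x=20.930680 y=0.676173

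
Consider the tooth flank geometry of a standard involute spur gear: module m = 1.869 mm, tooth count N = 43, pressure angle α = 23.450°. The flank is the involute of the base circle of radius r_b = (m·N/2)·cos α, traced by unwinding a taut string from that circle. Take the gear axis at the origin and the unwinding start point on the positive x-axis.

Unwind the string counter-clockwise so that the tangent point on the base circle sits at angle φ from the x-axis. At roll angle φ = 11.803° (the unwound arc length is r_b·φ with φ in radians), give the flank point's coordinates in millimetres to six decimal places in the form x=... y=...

x=37.638577 y=0.106968

pitch radius r_p = m·N/2 = 1.869·43/2 = 40.183500
base radius r_b = r_p·cos α = 40.183500·cos 23.450° = 36.864652
roll angle φ = 11.803° = 0.20600121 rad
x = r_b·(cos φ + φ·sin φ) = 36.864652·(0.97885668 + 0.20600121·0.20454730) = 37.638577
y = r_b·(sin φ − φ·cos φ) = 36.864652·(0.20454730 − 0.20600121·0.97885668) = 0.106968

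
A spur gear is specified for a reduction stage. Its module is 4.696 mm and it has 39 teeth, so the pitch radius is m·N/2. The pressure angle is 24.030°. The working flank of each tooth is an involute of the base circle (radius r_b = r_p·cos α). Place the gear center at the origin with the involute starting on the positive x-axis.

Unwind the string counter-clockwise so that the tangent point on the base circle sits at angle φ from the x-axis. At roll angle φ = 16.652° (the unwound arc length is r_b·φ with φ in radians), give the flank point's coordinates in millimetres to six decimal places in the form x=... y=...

x=87.093662 y=0.678623

pitch radius r_p = m·N/2 = 4.696·39/2 = 91.572000
base radius r_b = r_p·cos α = 91.572000·cos 24.030° = 83.635671
roll angle φ = 16.652° = 0.29063223 rad
x = r_b·(cos φ + φ·sin φ) = 83.635671·(0.95806290 + 0.29063223·0.28655800) = 87.093662
y = r_b·(sin φ − φ·cos φ) = 83.635671·(0.28655800 − 0.29063223·0.95806290) = 0.678623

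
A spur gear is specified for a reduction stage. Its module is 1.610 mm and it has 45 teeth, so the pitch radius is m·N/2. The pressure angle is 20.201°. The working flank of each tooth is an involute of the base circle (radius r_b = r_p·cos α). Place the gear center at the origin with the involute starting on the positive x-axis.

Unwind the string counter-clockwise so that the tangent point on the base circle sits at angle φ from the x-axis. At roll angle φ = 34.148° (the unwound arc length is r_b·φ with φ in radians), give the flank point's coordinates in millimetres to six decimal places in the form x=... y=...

x=39.508975 y=2.314929

pitch radius r_p = m·N/2 = 1.610·45/2 = 36.225000
base radius r_b = r_p·cos α = 36.225000·cos 20.201° = 33.996691
roll angle φ = 34.148° = 0.59599503 rad
x = r_b·(cos φ + φ·sin φ) = 33.996691·(0.82759036 + 0.59599503·0.56133251) = 39.508975
y = r_b·(sin φ − φ·cos φ) = 33.996691·(0.56133251 − 0.59599503·0.82759036) = 2.314929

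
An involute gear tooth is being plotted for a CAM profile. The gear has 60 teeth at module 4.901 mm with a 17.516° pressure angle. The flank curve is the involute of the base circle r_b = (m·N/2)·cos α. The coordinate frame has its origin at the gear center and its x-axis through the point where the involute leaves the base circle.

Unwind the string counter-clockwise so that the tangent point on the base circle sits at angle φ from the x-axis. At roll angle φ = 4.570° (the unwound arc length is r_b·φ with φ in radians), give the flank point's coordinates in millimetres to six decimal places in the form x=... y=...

x=140.657952 y=0.023701

pitch radius r_p = m·N/2 = 4.901·60/2 = 147.030000
base radius r_b = r_p·cos α = 147.030000·cos 17.516° = 140.212651
roll angle φ = 4.570° = 0.07976155 rad
x = r_b·(cos φ + φ·sin φ) = 140.212651·(0.99682073 + 0.07976155·0.07967700) = 140.657952
y = r_b·(sin φ − φ·cos φ) = 140.212651·(0.07967700 − 0.07976155·0.99682073) = 0.023701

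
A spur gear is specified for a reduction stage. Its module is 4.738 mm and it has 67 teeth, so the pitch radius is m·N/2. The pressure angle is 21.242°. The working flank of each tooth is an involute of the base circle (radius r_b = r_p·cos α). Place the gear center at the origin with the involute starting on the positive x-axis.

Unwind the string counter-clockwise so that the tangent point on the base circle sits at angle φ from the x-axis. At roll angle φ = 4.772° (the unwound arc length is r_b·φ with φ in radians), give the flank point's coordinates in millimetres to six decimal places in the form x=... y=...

x=148.451334 y=0.028470

pitch radius r_p = m·N/2 = 4.738·67/2 = 158.723000
base radius r_b = r_p·cos α = 158.723000·cos 21.242° = 147.939116
roll angle φ = 4.772° = 0.08328711 rad
x = r_b·(cos φ + φ·sin φ) = 147.939116·(0.99653363 + 0.08328711·0.08319086) = 148.451334
y = r_b·(sin φ − φ·cos φ) = 147.939116·(0.08319086 − 0.08328711·0.99653363) = 0.028470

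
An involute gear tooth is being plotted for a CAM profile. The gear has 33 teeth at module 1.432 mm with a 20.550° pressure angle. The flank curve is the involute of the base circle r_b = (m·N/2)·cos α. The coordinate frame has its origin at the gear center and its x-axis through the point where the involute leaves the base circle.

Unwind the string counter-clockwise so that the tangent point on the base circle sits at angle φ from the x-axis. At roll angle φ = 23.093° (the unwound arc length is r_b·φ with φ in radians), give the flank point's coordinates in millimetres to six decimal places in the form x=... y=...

x=23.849177 y=0.475065

pitch radius r_p = m·N/2 = 1.432·33/2 = 23.628000
base radius r_b = r_p·cos α = 23.628000·cos 20.550° = 22.124461
roll angle φ = 23.093° = 0.40304888 rad
x = r_b·(cos φ + φ·sin φ) = 22.124461·(0.91986942 + 0.40304888·0.39222474) = 23.849177
y = r_b·(sin φ − φ·cos φ) = 22.124461·(0.39222474 − 0.40304888·0.91986942) = 0.475065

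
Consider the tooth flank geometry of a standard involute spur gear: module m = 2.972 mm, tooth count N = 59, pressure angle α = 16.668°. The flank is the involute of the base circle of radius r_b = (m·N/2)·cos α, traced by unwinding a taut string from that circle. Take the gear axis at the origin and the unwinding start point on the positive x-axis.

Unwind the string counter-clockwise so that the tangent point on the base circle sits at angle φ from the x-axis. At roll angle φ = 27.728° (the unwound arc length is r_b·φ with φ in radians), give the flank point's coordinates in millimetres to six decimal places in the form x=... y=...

x=93.257132 y=3.099485

pitch radius r_p = m·N/2 = 2.972·59/2 = 87.674000
base radius r_b = r_p·cos α = 87.674000·cos 16.668° = 83.990187
roll angle φ = 27.728° = 0.48394489 rad
x = r_b·(cos φ + φ·sin φ) = 83.990187·(0.88516636 + 0.48394489·0.46527468) = 93.257132
y = r_b·(sin φ − φ·cos φ) = 83.990187·(0.46527468 − 0.48394489·0.88516636) = 3.099485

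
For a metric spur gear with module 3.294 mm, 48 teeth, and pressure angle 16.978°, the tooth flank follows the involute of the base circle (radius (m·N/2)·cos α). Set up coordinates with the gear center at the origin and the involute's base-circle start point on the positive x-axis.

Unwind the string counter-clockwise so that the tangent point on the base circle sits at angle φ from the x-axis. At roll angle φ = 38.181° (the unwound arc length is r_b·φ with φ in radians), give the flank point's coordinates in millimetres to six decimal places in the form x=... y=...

pitch radius r_p = m·N/2 = 3.294·48/2 = 79.056000
base radius r_b = r_p·cos α = 79.056000·cos 16.978° = 75.610498
roll angle φ = 38.181° = 0.66638416 rad
x = r_b·(cos φ + φ·sin φ) = 75.610498·(0.78606192 + 0.66638416·0.61814776) = 90.580303
y = r_b·(sin φ − φ·cos φ) = 75.610498·(0.61814776 − 0.66638416·0.78606192) = 7.132228

x=90.580303 y=7.132228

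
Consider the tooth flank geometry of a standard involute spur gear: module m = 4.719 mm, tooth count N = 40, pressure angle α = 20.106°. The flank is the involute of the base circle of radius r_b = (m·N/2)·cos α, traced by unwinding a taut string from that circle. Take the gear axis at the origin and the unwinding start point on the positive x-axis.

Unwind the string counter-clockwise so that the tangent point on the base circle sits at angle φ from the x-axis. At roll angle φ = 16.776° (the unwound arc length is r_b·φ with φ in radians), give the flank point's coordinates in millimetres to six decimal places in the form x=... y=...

pitch radius r_p = m·N/2 = 4.719·40/2 = 94.380000
base radius r_b = r_p·cos α = 94.380000·cos 20.106° = 88.628318
roll angle φ = 16.776° = 0.29279644 rad
x = r_b·(cos φ + φ·sin φ) = 88.628318·(0.95744048 + 0.29279644·0.28863077) = 92.346325
y = r_b·(sin φ − φ·cos φ) = 88.628318·(0.28863077 − 0.29279644·0.95744048) = 0.735226

x=92.346325 y=0.735226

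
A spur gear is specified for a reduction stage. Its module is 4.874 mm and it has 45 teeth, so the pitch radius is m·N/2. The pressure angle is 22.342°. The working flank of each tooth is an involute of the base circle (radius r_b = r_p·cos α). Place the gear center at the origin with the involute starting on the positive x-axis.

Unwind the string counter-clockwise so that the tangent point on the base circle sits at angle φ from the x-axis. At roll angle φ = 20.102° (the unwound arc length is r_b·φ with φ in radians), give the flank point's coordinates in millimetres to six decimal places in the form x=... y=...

x=107.484610 y=1.442284

pitch radius r_p = m·N/2 = 4.874·45/2 = 109.665000
base radius r_b = r_p·cos α = 109.665000·cos 22.342° = 101.432593
roll angle φ = 20.102° = 0.35084609 rad
x = r_b·(cos φ + φ·sin φ) = 101.432593·(0.93908226 + 0.35084609·0.34369247) = 107.484610
y = r_b·(sin φ − φ·cos φ) = 101.432593·(0.34369247 − 0.35084609·0.93908226) = 1.442284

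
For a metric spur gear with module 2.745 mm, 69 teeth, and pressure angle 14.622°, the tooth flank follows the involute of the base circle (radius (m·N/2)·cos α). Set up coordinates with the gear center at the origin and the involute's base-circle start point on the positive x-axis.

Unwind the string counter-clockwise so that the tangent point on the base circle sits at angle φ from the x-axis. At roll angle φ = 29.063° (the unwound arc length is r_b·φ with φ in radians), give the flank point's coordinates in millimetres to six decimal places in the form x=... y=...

pitch radius r_p = m·N/2 = 2.745·69/2 = 94.702500
base radius r_b = r_p·cos α = 94.702500·cos 14.622° = 91.635305
roll angle φ = 29.063° = 0.50724504 rad
x = r_b·(cos φ + φ·sin φ) = 91.635305·(0.87408610 + 0.50724504·0.48577102) = 102.676538
y = r_b·(sin φ − φ·cos φ) = 91.635305·(0.48577102 − 0.50724504·0.87408610) = 3.884895

x=102.676538 y=3.884895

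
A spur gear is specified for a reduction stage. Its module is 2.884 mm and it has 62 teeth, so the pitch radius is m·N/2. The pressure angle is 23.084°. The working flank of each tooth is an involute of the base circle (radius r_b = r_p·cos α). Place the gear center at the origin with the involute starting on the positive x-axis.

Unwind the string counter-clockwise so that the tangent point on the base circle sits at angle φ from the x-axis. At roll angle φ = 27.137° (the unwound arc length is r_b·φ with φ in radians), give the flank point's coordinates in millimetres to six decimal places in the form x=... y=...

x=90.959459 y=2.847966

pitch radius r_p = m·N/2 = 2.884·62/2 = 89.404000
base radius r_b = r_p·cos α = 89.404000·cos 23.084° = 82.245513
roll angle φ = 27.137° = 0.47363000 rad
x = r_b·(cos φ + φ·sin φ) = 82.245513·(0.88991844 + 0.47363000·0.45611969) = 90.959459
y = r_b·(sin φ − φ·cos φ) = 82.245513·(0.45611969 − 0.47363000·0.88991844) = 2.847966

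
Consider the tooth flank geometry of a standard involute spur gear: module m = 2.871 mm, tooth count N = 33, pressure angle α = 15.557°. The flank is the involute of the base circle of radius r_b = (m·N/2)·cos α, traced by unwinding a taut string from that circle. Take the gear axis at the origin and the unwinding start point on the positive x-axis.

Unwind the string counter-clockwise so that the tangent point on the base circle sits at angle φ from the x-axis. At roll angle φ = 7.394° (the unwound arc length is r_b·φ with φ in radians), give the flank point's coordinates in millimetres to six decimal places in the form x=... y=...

pitch radius r_p = m·N/2 = 2.871·33/2 = 47.371500
base radius r_b = r_p·cos α = 47.371500·cos 15.557° = 45.636003
roll angle φ = 7.394° = 0.12904964 rad
x = r_b·(cos φ + φ·sin φ) = 45.636003·(0.99168464 + 0.12904964·0.12869175) = 46.014429
y = r_b·(sin φ − φ·cos φ) = 45.636003·(0.12869175 − 0.12904964·0.99168464) = 0.032639

x=46.014429 y=0.032639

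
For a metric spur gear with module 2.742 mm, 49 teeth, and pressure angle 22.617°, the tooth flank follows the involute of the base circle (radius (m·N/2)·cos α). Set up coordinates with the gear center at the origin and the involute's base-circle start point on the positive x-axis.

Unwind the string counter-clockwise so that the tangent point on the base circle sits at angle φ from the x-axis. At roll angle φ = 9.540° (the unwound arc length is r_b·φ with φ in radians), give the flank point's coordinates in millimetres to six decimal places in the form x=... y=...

x=62.866339 y=0.095155

pitch radius r_p = m·N/2 = 2.742·49/2 = 67.179000
base radius r_b = r_p·cos α = 67.179000·cos 22.617° = 62.012677
roll angle φ = 9.540° = 0.16650441 rad
x = r_b·(cos φ + φ·sin φ) = 62.012677·(0.98617014 + 0.16650441·0.16573612) = 62.866339
y = r_b·(sin φ − φ·cos φ) = 62.012677·(0.16573612 − 0.16650441·0.98617014) = 0.095155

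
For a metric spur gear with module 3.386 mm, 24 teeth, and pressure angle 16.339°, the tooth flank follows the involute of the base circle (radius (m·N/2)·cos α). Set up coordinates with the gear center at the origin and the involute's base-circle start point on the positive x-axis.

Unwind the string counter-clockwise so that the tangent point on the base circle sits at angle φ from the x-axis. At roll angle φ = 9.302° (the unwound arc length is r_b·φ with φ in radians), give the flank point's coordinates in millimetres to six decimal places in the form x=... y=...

pitch radius r_p = m·N/2 = 3.386·24/2 = 40.632000
base radius r_b = r_p·cos α = 40.632000·cos 16.339° = 38.991037
roll angle φ = 9.302° = 0.16235053 rad
x = r_b·(cos φ + φ·sin φ) = 38.991037·(0.98685007 + 0.16235053·0.16163827) = 39.501513
y = r_b·(sin φ − φ·cos φ) = 38.991037·(0.16163827 − 0.16235053·0.98685007) = 0.055470

x=39.501513 y=0.055470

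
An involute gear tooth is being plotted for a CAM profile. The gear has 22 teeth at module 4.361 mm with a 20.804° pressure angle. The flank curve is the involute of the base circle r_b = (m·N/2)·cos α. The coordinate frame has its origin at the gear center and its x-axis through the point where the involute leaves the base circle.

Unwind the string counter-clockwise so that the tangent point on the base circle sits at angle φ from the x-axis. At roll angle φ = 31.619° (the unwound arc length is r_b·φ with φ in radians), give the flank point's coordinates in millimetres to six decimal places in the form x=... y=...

x=51.160573 y=2.436514

pitch radius r_p = m·N/2 = 4.361·22/2 = 47.971000
base radius r_b = r_p·cos α = 47.971000·cos 20.804° = 44.843333
roll angle φ = 31.619° = 0.55185566 rad
x = r_b·(cos φ + φ·sin φ) = 44.843333·(0.85155313 + 0.55185566·0.52426832) = 51.160573
y = r_b·(sin φ − φ·cos φ) = 44.843333·(0.52426832 − 0.55185566·0.85155313) = 2.436514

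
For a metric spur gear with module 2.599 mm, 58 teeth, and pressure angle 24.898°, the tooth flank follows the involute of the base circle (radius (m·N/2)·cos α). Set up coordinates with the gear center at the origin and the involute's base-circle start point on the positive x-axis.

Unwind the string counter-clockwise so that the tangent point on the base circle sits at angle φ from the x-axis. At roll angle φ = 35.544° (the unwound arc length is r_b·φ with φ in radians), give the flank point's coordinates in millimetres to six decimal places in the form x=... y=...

x=80.282229 y=5.234110

pitch radius r_p = m·N/2 = 2.599·58/2 = 75.371000
base radius r_b = r_p·cos α = 75.371000·cos 24.898° = 68.365922
roll angle φ = 35.544° = 0.62035983 rad
x = r_b·(cos φ + φ·sin φ) = 68.365922·(0.81366933 + 0.62035983·0.58132798) = 80.282229
y = r_b·(sin φ − φ·cos φ) = 68.365922·(0.58132798 − 0.62035983·0.81366933) = 5.234110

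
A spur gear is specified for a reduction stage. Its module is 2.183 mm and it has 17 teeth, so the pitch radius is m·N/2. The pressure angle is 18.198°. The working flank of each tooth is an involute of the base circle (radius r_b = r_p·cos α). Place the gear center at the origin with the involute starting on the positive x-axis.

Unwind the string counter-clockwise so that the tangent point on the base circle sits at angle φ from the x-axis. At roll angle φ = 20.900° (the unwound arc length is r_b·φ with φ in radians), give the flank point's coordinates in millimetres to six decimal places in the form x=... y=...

pitch radius r_p = m·N/2 = 2.183·17/2 = 18.555500
base radius r_b = r_p·cos α = 18.555500·cos 18.198° = 17.627409
roll angle φ = 20.900° = 0.36477381 rad
x = r_b·(cos φ + φ·sin φ) = 17.627409·(0.93420447 + 0.36477381·0.35673800) = 18.761436
y = r_b·(sin φ − φ·cos φ) = 17.627409·(0.35673800 − 0.36477381·0.93420447) = 0.281416

x=18.761436 y=0.281416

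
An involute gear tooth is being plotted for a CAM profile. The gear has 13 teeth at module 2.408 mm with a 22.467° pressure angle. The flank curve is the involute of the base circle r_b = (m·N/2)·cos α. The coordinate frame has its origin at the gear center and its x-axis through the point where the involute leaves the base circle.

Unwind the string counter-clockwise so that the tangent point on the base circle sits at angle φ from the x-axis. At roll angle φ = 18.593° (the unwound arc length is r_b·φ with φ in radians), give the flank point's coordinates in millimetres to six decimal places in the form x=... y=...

pitch radius r_p = m·N/2 = 2.408·13/2 = 15.652000
base radius r_b = r_p·cos α = 15.652000·cos 22.467° = 14.464010
roll angle φ = 18.593° = 0.32450907 rad
x = r_b·(cos φ + φ·sin φ) = 14.464010·(0.94780737 + 0.32450907·0.31884352) = 15.205652
y = r_b·(sin φ − φ·cos φ) = 14.464010·(0.31884352 − 0.32450907·0.94780737) = 0.163030

x=15.205652 y=0.163030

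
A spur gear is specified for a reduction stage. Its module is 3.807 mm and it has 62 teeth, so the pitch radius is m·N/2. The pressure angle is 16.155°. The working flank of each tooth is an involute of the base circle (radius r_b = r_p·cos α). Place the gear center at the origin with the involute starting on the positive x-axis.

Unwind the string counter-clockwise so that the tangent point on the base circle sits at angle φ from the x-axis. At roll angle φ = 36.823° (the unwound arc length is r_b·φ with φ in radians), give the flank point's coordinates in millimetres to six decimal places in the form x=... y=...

x=134.404832 y=9.622117

pitch radius r_p = m·N/2 = 3.807·62/2 = 118.017000
base radius r_b = r_p·cos α = 118.017000·cos 16.155° = 113.356805
roll angle φ = 36.823° = 0.64268259 rad
x = r_b·(cos φ + φ·sin φ) = 113.356805·(0.80049084 + 0.64268259·0.59934498) = 134.404832
y = r_b·(sin φ − φ·cos φ) = 113.356805·(0.59934498 − 0.64268259·0.80049084) = 9.622117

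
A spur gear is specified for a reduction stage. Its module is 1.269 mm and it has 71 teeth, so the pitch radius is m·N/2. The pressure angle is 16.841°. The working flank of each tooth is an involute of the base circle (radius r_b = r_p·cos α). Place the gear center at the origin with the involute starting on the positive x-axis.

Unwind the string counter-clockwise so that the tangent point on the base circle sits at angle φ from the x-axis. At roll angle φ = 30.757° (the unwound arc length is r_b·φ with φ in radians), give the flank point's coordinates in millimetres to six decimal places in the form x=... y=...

x=48.889482 y=2.159876

pitch radius r_p = m·N/2 = 1.269·71/2 = 45.049500
base radius r_b = r_p·cos α = 45.049500·cos 16.841° = 43.117436
roll angle φ = 30.757° = 0.53681092 rad
x = r_b·(cos φ + φ·sin φ) = 43.117436·(0.85934394 + 0.53681092·0.51139808) = 48.889482
y = r_b·(sin φ − φ·cos φ) = 43.117436·(0.51139808 − 0.53681092·0.85934394) = 2.159876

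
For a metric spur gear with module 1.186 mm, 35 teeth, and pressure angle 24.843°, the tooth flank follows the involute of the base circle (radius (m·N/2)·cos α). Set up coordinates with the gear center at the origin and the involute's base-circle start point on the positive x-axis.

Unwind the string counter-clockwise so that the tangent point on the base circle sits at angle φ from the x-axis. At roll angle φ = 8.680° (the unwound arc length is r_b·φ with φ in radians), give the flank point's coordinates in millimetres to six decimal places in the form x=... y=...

pitch radius r_p = m·N/2 = 1.186·35/2 = 20.755000
base radius r_b = r_p·cos α = 20.755000·cos 24.843° = 18.834383
roll angle φ = 8.680° = 0.15149458 rad
x = r_b·(cos φ + φ·sin φ) = 18.834383·(0.98854663 + 0.15149458·0.15091576) = 19.049274
y = r_b·(sin φ − φ·cos φ) = 18.834383·(0.15091576 − 0.15149458·0.98854663) = 0.021778

x=19.049274 y=0.021778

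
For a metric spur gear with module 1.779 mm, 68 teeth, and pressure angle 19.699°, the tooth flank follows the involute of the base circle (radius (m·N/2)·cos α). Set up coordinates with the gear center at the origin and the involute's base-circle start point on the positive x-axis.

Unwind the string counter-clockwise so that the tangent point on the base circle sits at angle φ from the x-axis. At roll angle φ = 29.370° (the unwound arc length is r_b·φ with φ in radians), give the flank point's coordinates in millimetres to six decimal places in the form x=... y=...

x=63.943440 y=2.490188

pitch radius r_p = m·N/2 = 1.779·68/2 = 60.486000
base radius r_b = r_p·cos α = 60.486000·cos 19.699° = 56.946143
roll angle φ = 29.370° = 0.51260320 rad
x = r_b·(cos φ + φ·sin φ) = 56.946143·(0.87147073 + 0.51260320·0.49044752) = 63.943440
y = r_b·(sin φ − φ·cos φ) = 56.946143·(0.49044752 − 0.51260320·0.87147073) = 2.490188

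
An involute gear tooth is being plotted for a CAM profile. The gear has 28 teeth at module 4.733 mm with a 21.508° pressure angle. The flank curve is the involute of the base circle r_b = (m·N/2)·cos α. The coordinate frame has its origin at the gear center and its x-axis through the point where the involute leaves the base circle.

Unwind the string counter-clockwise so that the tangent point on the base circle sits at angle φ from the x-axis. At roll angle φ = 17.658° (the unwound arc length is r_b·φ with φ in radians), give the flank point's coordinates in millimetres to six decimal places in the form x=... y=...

pitch radius r_p = m·N/2 = 4.733·28/2 = 66.262000
base radius r_b = r_p·cos α = 66.262000·cos 21.508° = 61.647937
roll angle φ = 17.658° = 0.30819024 rad
x = r_b·(cos φ + φ·sin φ) = 61.647937·(0.95288409 + 0.30819024·0.30333464) = 64.506483
y = r_b·(sin φ − φ·cos φ) = 61.647937·(0.30333464 − 0.30819024·0.95288409) = 0.595831

x=64.506483 y=0.595831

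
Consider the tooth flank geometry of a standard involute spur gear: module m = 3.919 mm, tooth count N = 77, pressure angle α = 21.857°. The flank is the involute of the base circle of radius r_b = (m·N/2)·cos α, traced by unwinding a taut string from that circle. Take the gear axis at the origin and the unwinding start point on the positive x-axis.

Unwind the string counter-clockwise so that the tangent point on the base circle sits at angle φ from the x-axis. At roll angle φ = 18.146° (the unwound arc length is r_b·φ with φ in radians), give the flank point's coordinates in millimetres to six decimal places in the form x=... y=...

pitch radius r_p = m·N/2 = 3.919·77/2 = 150.881500
base radius r_b = r_p·cos α = 150.881500·cos 21.857° = 140.035522
roll angle φ = 18.146° = 0.31670745 rad
x = r_b·(cos φ + φ·sin φ) = 140.035522·(0.95026600 + 0.31670745·0.31143945) = 146.883426
y = r_b·(sin φ − φ·cos φ) = 140.035522·(0.31143945 − 0.31670745·0.95026600) = 1.468011

x=146.883426 y=1.468011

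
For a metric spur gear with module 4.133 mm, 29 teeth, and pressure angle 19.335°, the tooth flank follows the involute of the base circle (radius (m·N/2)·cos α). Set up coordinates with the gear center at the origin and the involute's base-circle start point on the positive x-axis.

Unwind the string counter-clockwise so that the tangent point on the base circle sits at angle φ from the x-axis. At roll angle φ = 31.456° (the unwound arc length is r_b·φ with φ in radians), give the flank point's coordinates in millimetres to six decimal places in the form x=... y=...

x=64.439178 y=3.026182

pitch radius r_p = m·N/2 = 4.133·29/2 = 59.928500
base radius r_b = r_p·cos α = 59.928500·cos 19.335° = 56.548465
roll angle φ = 31.456° = 0.54901077 rad
x = r_b·(cos φ + φ·sin φ) = 56.548465·(0.85304116 + 0.54901077·0.52184363) = 64.439178
y = r_b·(sin φ − φ·cos φ) = 56.548465·(0.52184363 − 0.54901077·0.85304116) = 3.026182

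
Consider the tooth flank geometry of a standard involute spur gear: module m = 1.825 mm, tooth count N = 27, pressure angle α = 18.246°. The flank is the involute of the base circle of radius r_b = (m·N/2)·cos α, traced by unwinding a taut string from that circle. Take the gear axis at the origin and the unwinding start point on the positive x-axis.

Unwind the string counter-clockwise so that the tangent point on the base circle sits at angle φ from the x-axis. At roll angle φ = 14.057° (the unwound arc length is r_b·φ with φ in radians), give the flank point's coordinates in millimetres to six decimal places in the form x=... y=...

pitch radius r_p = m·N/2 = 1.825·27/2 = 24.637500
base radius r_b = r_p·cos α = 24.637500·cos 18.246° = 23.398751
roll angle φ = 14.057° = 0.24534093 rad
x = r_b·(cos φ + φ·sin φ) = 23.398751·(0.97005457 + 0.24534093·0.24288706) = 24.092400
y = r_b·(sin φ − φ·cos φ) = 23.398751·(0.24288706 − 0.24534093·0.97005457) = 0.114489

x=24.092400 y=0.114489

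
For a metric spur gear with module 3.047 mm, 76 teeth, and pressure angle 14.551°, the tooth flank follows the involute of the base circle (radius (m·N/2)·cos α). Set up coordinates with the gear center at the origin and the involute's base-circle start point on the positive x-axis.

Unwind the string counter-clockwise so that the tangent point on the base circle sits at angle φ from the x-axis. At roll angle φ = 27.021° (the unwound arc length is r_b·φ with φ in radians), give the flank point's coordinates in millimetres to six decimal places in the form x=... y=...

pitch radius r_p = m·N/2 = 3.047·76/2 = 115.786000
base radius r_b = r_p·cos α = 115.786000·cos 14.551° = 112.072093
roll angle φ = 27.021° = 0.47160542 rad
x = r_b·(cos φ + φ·sin φ) = 112.072093·(0.89084007 + 0.47160542·0.45431704) = 123.850696
y = r_b·(sin φ − φ·cos φ) = 112.072093·(0.45431704 − 0.47160542·0.89084007) = 3.831973

x=123.850696 y=3.831973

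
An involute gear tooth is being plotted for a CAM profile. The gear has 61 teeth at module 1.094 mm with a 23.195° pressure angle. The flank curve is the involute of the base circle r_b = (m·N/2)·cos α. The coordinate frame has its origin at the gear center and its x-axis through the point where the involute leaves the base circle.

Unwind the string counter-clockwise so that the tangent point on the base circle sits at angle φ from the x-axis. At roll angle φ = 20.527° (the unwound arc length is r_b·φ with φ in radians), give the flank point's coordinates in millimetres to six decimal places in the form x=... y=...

pitch radius r_p = m·N/2 = 1.094·61/2 = 33.367000
base radius r_b = r_p·cos α = 33.367000·cos 23.195° = 30.669936
roll angle φ = 20.527° = 0.35826374 rad
x = r_b·(cos φ + φ·sin φ) = 30.669936·(0.93650705 + 0.35826374·0.35064874) = 32.575514
y = r_b·(sin φ − φ·cos φ) = 30.669936·(0.35064874 − 0.35826374·0.93650705) = 0.464104

x=32.575514 y=0.464104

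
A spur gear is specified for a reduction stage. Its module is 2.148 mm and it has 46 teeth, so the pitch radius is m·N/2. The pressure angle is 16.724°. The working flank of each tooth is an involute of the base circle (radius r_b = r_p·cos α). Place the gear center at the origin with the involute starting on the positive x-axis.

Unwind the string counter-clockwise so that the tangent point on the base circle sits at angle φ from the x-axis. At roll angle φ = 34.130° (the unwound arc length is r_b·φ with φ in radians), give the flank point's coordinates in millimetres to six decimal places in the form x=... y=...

pitch radius r_p = m·N/2 = 2.148·46/2 = 49.404000
base radius r_b = r_p·cos α = 49.404000·cos 16.724° = 47.314312
roll angle φ = 34.130° = 0.59568087 rad
x = r_b·(cos φ + φ·sin φ) = 47.314312·(0.82776667 + 0.59568087·0.56107249) = 54.978607
y = r_b·(sin φ − φ·cos φ) = 47.314312·(0.56107249 − 0.59568087·0.82776667) = 3.216792

x=54.978607 y=3.216792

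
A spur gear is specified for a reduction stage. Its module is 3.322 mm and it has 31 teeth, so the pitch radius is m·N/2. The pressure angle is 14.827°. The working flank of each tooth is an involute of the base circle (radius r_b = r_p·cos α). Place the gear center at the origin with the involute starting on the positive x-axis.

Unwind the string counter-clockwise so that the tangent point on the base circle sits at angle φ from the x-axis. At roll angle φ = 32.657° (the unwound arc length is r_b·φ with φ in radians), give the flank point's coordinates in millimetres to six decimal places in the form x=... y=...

pitch radius r_p = m·N/2 = 3.322·31/2 = 51.491000
base radius r_b = r_p·cos α = 51.491000·cos 14.827° = 49.776499
roll angle φ = 32.657° = 0.56997217 rad
x = r_b·(cos φ + φ·sin φ) = 49.776499·(0.84191599 + 0.56997217·0.53960862) = 57.216985
y = r_b·(sin φ − φ·cos φ) = 49.776499·(0.53960862 − 0.56997217·0.84191599) = 2.973645

x=57.216985 y=2.973645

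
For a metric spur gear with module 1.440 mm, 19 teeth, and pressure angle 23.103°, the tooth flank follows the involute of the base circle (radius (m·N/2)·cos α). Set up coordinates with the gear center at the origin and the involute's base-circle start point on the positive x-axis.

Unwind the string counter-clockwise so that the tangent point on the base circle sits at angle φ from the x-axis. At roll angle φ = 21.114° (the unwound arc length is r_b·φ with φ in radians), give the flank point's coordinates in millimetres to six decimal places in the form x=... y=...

x=13.408459 y=0.207059

pitch radius r_p = m·N/2 = 1.440·19/2 = 13.680000
base radius r_b = r_p·cos α = 13.680000·cos 23.103° = 12.582877
roll angle φ = 21.114° = 0.36850882 rad
x = r_b·(cos φ + φ·sin φ) = 12.582877·(0.93286554 + 0.36850882·0.36022476) = 13.408459
y = r_b·(sin φ − φ·cos φ) = 12.582877·(0.36022476 − 0.36850882·0.93286554) = 0.207059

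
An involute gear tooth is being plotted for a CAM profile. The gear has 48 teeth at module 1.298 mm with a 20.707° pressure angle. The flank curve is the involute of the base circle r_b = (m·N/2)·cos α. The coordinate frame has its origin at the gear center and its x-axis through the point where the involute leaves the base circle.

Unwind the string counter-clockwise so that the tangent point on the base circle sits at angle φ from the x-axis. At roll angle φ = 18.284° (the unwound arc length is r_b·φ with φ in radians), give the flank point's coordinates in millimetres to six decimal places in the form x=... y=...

x=30.585763 y=0.312449

pitch radius r_p = m·N/2 = 1.298·48/2 = 31.152000
base radius r_b = r_p·cos α = 31.152000·cos 20.707° = 29.139607
roll angle φ = 18.284° = 0.31911600 rad
x = r_b·(cos φ + φ·sin φ) = 29.139607·(0.94951312 + 0.31911600·0.31372731) = 30.585763
y = r_b·(sin φ − φ·cos φ) = 29.139607·(0.31372731 − 0.31911600·0.94951312) = 0.312449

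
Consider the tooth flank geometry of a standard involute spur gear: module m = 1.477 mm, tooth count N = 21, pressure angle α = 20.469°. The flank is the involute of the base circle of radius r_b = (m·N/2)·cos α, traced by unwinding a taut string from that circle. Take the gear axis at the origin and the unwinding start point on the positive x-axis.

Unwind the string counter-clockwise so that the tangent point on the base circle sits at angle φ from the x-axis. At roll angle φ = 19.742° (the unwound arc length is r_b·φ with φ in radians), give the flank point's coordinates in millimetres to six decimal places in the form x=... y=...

x=15.366372 y=0.195778

pitch radius r_p = m·N/2 = 1.477·21/2 = 15.508500
base radius r_b = r_p·cos α = 15.508500·cos 20.469° = 14.529317
roll angle φ = 19.742° = 0.34456290 rad
x = r_b·(cos φ + φ·sin φ) = 14.529317·(0.94122319 + 0.34456290·0.33778530) = 15.366372
y = r_b·(sin φ − φ·cos φ) = 14.529317·(0.33778530 − 0.34456290·0.94122319) = 0.195778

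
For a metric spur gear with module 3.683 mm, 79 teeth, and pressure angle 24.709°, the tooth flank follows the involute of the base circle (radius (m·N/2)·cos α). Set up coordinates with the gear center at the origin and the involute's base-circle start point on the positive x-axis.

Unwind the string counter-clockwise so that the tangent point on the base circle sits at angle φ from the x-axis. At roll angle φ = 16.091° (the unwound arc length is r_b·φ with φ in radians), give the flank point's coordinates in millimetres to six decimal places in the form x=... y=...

x=137.268332 y=0.968115

pitch radius r_p = m·N/2 = 3.683·79/2 = 145.478500
base radius r_b = r_p·cos α = 145.478500·cos 24.709° = 132.158856
roll angle φ = 16.091° = 0.28084093 rad
x = r_b·(cos φ + φ·sin φ) = 132.158856·(0.96082270 + 0.28084093·0.27716373) = 137.268332
y = r_b·(sin φ − φ·cos φ) = 132.158856·(0.27716373 − 0.28084093·0.96082270) = 0.968115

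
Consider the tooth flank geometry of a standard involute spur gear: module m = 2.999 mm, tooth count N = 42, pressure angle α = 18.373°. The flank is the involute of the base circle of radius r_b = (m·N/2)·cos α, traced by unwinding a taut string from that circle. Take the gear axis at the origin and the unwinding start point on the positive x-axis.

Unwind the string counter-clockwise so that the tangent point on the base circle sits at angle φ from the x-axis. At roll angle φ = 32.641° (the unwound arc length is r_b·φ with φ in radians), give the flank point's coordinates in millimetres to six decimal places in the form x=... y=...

pitch radius r_p = m·N/2 = 2.999·42/2 = 62.979000
base radius r_b = r_p·cos α = 62.979000·cos 18.373° = 59.768624
roll angle φ = 32.641° = 0.56969292 rad
x = r_b·(cos φ + φ·sin φ) = 59.768624·(0.84206665 + 0.56969292·0.53937349) = 68.694703
y = r_b·(sin φ − φ·cos φ) = 59.768624·(0.53937349 − 0.56969292·0.84206665) = 3.565443

x=68.694703 y=3.565443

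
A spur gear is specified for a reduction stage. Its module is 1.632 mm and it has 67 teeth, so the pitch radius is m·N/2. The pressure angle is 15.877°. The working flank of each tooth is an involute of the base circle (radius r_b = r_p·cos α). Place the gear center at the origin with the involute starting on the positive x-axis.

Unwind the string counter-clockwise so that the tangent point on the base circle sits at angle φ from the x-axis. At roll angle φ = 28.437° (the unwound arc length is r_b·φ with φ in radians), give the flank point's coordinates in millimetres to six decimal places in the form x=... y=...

pitch radius r_p = m·N/2 = 1.632·67/2 = 54.672000
base radius r_b = r_p·cos α = 54.672000·cos 15.877° = 52.586329
roll angle φ = 28.437° = 0.49631928 rad
x = r_b·(cos φ + φ·sin φ) = 52.586329·(0.87934124 + 0.49631928·0.47619216) = 58.669757
y = r_b·(sin φ − φ·cos φ) = 52.586329·(0.47619216 − 0.49631928·0.87934124) = 2.090735

x=58.669757 y=2.090735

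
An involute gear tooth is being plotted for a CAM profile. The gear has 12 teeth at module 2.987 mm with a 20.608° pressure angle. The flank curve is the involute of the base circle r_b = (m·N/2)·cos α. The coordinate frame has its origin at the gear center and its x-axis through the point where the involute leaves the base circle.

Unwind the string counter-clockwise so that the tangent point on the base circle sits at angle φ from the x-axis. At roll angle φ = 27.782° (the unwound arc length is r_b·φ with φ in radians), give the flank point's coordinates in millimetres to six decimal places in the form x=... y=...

x=18.632823 y=0.622620

pitch radius r_p = m·N/2 = 2.987·12/2 = 17.922000
base radius r_b = r_p·cos α = 17.922000·cos 20.608° = 16.775178
roll angle φ = 27.782° = 0.48488737 rad
x = r_b·(cos φ + φ·sin φ) = 16.775178·(0.88472745 + 0.48488737·0.46610872) = 18.632823
y = r_b·(sin φ − φ·cos φ) = 16.775178·(0.46610872 − 0.48488737·0.88472745) = 0.622620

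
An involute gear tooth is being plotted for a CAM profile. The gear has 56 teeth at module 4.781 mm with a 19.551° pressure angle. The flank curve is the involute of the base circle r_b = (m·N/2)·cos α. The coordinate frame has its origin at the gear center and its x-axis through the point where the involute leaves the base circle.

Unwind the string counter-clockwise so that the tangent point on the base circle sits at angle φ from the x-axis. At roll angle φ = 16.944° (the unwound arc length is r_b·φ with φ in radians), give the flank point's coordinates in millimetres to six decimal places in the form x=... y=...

x=131.545920 y=1.078058

pitch radius r_p = m·N/2 = 4.781·56/2 = 133.868000
base radius r_b = r_p·cos α = 133.868000·cos 19.551° = 126.149705
roll angle φ = 16.944° = 0.29572859 rad
x = r_b·(cos φ + φ·sin φ) = 126.149705·(0.95659006 + 0.29572859·0.29143689) = 131.545920
y = r_b·(sin φ − φ·cos φ) = 126.149705·(0.29143689 − 0.29572859·0.95659006) = 1.078058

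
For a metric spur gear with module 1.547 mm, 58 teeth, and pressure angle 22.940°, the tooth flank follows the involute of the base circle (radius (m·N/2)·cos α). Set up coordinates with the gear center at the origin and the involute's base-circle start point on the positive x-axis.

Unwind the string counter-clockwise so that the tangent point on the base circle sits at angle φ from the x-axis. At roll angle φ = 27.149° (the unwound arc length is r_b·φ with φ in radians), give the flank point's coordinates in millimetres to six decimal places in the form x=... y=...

x=45.695926 y=1.432508

pitch radius r_p = m·N/2 = 1.547·58/2 = 44.863000
base radius r_b = r_p·cos α = 44.863000·cos 22.940° = 41.314943
roll angle φ = 27.149° = 0.47383944 rad
x = r_b·(cos φ + φ·sin φ) = 41.314943·(0.88982289 + 0.47383944·0.45630606) = 45.695926
y = r_b·(sin φ − φ·cos φ) = 41.314943·(0.45630606 − 0.47383944·0.88982289) = 1.432508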